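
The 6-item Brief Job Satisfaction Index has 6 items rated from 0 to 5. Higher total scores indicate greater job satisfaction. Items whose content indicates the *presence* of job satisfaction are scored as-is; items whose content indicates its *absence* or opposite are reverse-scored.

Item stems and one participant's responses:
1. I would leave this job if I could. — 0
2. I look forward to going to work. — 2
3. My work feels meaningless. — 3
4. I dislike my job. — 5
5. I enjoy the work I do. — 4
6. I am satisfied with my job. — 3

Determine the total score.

16

Items 1, 3, 4 describe the absence/opposite of job satisfaction → reverse-score.
reversed = (0+5) − raw = 5 − raw.
  item 1: 5 − 0 = 5
  item 2: 2
  item 3: 5 − 3 = 2
  item 4: 5 − 5 = 0
  item 5: 4
  item 6: 3
Total = 5 + 2 + 2 + 0 + 4 + 3 = 16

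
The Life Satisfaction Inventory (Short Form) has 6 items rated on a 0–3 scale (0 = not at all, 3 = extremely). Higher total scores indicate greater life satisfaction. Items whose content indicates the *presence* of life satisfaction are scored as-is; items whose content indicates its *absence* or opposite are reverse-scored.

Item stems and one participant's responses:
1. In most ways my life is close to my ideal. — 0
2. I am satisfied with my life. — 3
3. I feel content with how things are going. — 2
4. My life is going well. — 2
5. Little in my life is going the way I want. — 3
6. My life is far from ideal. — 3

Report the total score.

Items 5, 6 describe the absence/opposite of life satisfaction → reverse-score.
reversed = (0+3) − raw = 3 − raw.
  item 1: 0
  item 2: 3
  item 3: 2
  item 4: 2
  item 5: 3 − 3 = 0
  item 6: 3 − 3 = 0
Total = 0 + 3 + 2 + 2 + 0 + 0 = 7

7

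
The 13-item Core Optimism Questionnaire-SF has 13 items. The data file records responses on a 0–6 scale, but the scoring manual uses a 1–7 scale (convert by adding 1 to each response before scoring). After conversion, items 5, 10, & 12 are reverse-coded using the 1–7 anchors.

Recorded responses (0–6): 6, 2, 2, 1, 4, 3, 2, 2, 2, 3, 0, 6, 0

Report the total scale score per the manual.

Convert to 1–7: 7, 3, 3, 2, 5, 4, 3, 3, 3, 4, 1, 7, 1
Reverse-coded (reversed = (1+7) − raw = 8 − raw):
  item 5: 8 − 5 = 3
  item 10: 8 − 4 = 4
  item 12: 8 − 7 = 1
Scored: 7, 3, 3, 2, 3, 4, 3, 3, 3, 4, 1, 1, 1
Total = 38

38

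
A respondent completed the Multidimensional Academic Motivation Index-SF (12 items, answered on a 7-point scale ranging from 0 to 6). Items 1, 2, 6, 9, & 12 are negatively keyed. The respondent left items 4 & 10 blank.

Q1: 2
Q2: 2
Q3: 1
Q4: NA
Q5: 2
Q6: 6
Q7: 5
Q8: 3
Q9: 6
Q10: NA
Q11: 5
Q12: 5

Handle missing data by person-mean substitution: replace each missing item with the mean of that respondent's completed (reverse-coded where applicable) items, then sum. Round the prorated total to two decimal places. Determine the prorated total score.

Reverse-coded (on a 0–6 scale, reversed = 6 − raw):
  item 1: 6 − 2 = 4
  item 2: 6 − 2 = 4
  item 6: 6 − 6 = 0
  item 9: 6 − 6 = 0
  item 12: 6 − 5 = 1
Completed scored items (10 of 12): 4, 4, 1, 2, 0, 5, 3, 0, 5, 1; sum = 25.
Person mean = 25 / 10 ≈ 2.5000
Prorated total = (25 / 10) × 12 = 30.00 (to 2 dp)

30.00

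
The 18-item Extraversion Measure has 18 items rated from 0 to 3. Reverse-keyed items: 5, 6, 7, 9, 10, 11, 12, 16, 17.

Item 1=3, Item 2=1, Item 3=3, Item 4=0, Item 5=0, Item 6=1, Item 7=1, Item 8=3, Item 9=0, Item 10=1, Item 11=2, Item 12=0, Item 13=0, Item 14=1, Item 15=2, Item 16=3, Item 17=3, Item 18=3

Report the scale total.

32

Reverse-coded items (reversed = (0+3) − raw = 3 − raw):
  item 5: 3 − 0 = 3
  item 6: 3 − 1 = 2
  item 7: 3 − 1 = 2
  item 9: 3 − 0 = 3
  item 10: 3 − 1 = 2
  item 11: 3 − 2 = 1
  item 12: 3 − 0 = 3
  item 16: 3 − 3 = 0
  item 17: 3 − 3 = 0
Scored items: 3, 1, 3, 0, 3, 2, 2, 3, 3, 2, 1, 3, 0, 1, 2, 0, 0, 3
Total = 3 + 1 + 3 + 0 + 3 + 2 + 2 + 3 + 3 + 2 + 1 + 3 + 0 + 1 + 2 + 0 + 0 + 3 = 32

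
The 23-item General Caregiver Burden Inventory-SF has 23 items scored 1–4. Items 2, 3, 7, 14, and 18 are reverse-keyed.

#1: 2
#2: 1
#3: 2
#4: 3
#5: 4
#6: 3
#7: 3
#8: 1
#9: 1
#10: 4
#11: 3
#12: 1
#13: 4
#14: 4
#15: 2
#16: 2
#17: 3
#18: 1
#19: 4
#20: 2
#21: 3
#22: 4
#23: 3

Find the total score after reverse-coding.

63

Apply reverse scoring (reversed = (1+4) − raw = 5 − raw):
  item 2: 5 − 1 = 4
  item 3: 5 − 2 = 3
  item 7: 5 − 3 = 2
  item 14: 5 − 4 = 1
  item 18: 5 − 1 = 4
Scored items: 2, 4, 3, 3, 4, 3, 2, 1, 1, 4, 3, 1, 4, 1, 2, 2, 3, 4, 4, 2, 3, 4, 3
Total = 2 + 4 + 3 + 3 + 4 + 3 + 2 + 1 + 1 + 4 + 3 + 1 + 4 + 1 + 2 + 2 + 3 + 4 + 4 + 2 + 3 + 4 + 3 = 63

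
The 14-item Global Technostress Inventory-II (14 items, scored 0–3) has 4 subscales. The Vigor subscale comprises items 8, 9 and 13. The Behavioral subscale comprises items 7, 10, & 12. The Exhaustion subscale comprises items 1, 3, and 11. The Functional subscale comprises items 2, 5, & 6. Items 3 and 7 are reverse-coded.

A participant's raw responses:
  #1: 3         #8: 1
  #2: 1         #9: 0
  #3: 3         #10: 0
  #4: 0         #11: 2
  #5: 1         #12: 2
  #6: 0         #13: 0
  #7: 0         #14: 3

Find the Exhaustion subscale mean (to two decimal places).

Exhaustion items: 1, 3, 11.
Of these, item 3 is reverse-coded; reversed = (0+3) − raw = 3 − raw.
  item 1: 3
  item 3: 3 − 3 = 0
  item 11: 2
Sum = 3 + 0 + 2 = 5
Mean = 5 / 3 = 1.67

1.67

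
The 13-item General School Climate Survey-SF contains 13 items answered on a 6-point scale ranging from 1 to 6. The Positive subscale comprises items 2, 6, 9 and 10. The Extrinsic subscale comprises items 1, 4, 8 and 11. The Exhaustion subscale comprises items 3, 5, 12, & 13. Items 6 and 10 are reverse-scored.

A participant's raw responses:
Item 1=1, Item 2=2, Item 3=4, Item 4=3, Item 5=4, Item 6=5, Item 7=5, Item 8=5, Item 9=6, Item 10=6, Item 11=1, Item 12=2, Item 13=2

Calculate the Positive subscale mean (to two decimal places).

Positive items: 2, 6, 9, 10.
Of these, items 6 and 10 are reverse-scored; reversed = (1+6) − raw = 7 − raw.
  item 2: 2
  item 6: 7 − 5 = 2
  item 9: 6
  item 10: 7 − 6 = 1
Sum = 2 + 2 + 6 + 1 = 11
Mean = 11 / 4 = 2.75

2.75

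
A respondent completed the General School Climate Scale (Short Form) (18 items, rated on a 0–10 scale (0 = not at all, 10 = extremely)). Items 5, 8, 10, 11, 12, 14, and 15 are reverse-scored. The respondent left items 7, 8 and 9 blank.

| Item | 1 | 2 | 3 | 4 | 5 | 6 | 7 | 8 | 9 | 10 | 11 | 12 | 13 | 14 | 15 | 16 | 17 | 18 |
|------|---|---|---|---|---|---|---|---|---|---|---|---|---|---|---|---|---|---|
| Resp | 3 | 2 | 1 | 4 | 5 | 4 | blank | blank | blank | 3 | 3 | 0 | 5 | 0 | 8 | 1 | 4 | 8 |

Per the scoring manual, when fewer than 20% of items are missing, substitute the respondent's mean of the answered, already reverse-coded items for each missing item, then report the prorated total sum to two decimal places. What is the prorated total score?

Reverse-coded (on a 0–10 scale, reversed = 10 − raw):
  item 5: 10 − 5 = 5
  item 10: 10 − 3 = 7
  item 11: 10 − 3 = 7
  item 12: 10 − 0 = 10
  item 14: 10 − 0 = 10
  item 15: 10 − 8 = 2
Completed scored items (15 of 18): 3, 2, 1, 4, 5, 4, 7, 7, 10, 5, 10, 2, 1, 4, 8; sum = 73.
Person mean = 73 / 15 ≈ 4.8667
Prorated total = (73 / 15) × 18 = 87.60 (to 2 dp)

87.60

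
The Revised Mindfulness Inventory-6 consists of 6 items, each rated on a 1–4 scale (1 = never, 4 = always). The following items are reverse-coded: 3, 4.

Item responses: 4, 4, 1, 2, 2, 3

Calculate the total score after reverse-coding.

Raw sum = 16. Reverse-coded items: 3, 4; their raw sum = 3.
Each reversal replaces raw with 5 − raw, changing the total by 5 − 2·raw per item.
Total = 16 + 2·5 − 2·3 = 16 + 10 − 6 = 20

20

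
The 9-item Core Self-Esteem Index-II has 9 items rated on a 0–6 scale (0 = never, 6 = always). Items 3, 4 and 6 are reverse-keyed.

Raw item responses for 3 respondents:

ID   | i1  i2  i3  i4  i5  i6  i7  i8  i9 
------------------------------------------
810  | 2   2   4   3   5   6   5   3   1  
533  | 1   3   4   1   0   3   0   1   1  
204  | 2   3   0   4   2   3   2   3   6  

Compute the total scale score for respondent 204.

Respondent 204 raw: 2, 3, 0, 4, 2, 3, 2, 3, 6.
Reverse-coded (reversed = (0+6) − raw = 6 − raw):
  item 1: 2
  item 2: 3
  item 3: 6 − 0 = 6
  item 4: 6 − 4 = 2
  item 5: 2
  item 6: 6 − 3 = 3
  item 7: 2
  item 8: 3
  item 9: 6
Sum = 2 + 3 + 6 + 2 + 2 + 3 + 2 + 3 + 6 = 29

29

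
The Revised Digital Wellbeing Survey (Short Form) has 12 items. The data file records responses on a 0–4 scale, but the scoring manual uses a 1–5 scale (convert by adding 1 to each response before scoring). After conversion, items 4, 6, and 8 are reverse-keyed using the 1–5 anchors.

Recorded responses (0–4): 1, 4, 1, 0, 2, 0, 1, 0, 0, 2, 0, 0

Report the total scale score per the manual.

Convert to 1–5: 2, 5, 2, 1, 3, 1, 2, 1, 1, 3, 1, 1
Reverse-coded (reverse-coded value = 6 − response):
  item 4: 6 − 1 = 5
  item 6: 6 − 1 = 5
  item 8: 6 − 1 = 5
Scored: 2, 5, 2, 5, 3, 5, 2, 5, 1, 3, 1, 1
Total = 35

35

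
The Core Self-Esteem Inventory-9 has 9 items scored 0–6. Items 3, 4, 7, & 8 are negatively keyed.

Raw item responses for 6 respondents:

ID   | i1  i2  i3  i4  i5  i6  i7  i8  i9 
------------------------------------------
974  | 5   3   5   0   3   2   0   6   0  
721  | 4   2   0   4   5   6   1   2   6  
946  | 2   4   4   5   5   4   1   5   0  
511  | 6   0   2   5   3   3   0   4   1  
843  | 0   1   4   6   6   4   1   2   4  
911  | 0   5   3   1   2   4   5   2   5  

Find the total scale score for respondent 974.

Respondent 974 raw: 5, 3, 5, 0, 3, 2, 0, 6, 0.
Reverse-coded (reverse-coded value = 6 − response):
  item 1: 5
  item 2: 3
  item 3: 6 − 5 = 1
  item 4: 6 − 0 = 6
  item 5: 3
  item 6: 2
  item 7: 6 − 0 = 6
  item 8: 6 − 6 = 0
  item 9: 0
Sum = 5 + 3 + 1 + 6 + 3 + 2 + 6 + 0 + 0 = 26

26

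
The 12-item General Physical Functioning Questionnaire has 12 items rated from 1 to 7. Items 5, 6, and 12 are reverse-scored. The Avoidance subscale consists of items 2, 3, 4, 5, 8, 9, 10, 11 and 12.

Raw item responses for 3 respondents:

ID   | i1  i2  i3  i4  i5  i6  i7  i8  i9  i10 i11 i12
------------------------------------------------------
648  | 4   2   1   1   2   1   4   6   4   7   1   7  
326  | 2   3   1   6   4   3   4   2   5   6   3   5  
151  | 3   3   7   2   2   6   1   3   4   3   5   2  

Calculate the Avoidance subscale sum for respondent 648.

29

Respondent 648 raw: 4, 2, 1, 1, 2, 1, 4, 6, 4, 7, 1, 7.
Avoidance items: 2, 3, 4, 5, 8, 9, 10, 11, 12.
Reverse-coded (on a 1–7 scale, reversed = 8 − raw):
  item 2: 2
  item 3: 1
  item 4: 1
  item 5: 8 − 2 = 6
  item 8: 6
  item 9: 4
  item 10: 7
  item 11: 1
  item 12: 8 − 7 = 1
Sum = 2 + 1 + 1 + 6 + 6 + 4 + 7 + 1 + 1 = 29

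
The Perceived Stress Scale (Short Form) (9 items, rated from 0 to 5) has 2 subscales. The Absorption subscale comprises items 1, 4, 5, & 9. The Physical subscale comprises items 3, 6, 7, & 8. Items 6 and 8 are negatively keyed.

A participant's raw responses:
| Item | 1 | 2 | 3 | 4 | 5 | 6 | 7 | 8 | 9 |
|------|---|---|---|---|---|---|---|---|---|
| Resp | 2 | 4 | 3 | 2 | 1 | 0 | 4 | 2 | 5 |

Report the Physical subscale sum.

Physical items: 3, 6, 7, 8.
Of these, items 6 & 8 are negatively keyed; reverse-coded value = 5 − response.
  item 3: 3
  item 6: 5 − 0 = 5
  item 7: 4
  item 8: 5 − 2 = 3
Sum = 3 + 5 + 4 + 3 = 15

15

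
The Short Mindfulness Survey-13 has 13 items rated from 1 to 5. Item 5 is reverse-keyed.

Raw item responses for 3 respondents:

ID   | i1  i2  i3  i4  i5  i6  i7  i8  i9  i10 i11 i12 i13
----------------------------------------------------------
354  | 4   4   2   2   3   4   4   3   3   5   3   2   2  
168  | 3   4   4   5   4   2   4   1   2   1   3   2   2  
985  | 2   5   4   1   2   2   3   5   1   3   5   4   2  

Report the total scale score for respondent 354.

41

Respondent 354 raw: 4, 4, 2, 2, 3, 4, 4, 3, 3, 5, 3, 2, 2.
Reverse-coded (reverse-coded value = 6 − response):
  item 1: 4
  item 2: 4
  item 3: 2
  item 4: 2
  item 5: 6 − 3 = 3
  item 6: 4
  item 7: 4
  item 8: 3
  item 9: 3
  item 10: 5
  item 11: 3
  item 12: 2
  item 13: 2
Sum = 4 + 4 + 2 + 2 + 3 + 4 + 4 + 3 + 3 + 5 + 3 + 2 + 2 = 41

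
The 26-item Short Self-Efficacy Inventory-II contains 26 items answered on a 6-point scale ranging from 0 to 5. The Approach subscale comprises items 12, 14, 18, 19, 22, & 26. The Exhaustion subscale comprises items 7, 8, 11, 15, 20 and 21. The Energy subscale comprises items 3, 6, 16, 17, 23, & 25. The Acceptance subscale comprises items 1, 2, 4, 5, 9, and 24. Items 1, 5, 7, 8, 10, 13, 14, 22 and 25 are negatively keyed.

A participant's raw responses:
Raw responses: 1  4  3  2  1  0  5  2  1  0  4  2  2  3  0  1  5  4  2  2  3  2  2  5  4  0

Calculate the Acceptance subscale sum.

Acceptance items: 1, 2, 4, 5, 9, 24.
Of these, items 1 & 5 are negatively keyed; reverse-coded value = 5 − response.
  item 1: 5 − 1 = 4
  item 2: 4
  item 4: 2
  item 5: 5 − 1 = 4
  item 9: 1
  item 24: 5
Sum = 4 + 4 + 2 + 4 + 1 + 5 = 20

20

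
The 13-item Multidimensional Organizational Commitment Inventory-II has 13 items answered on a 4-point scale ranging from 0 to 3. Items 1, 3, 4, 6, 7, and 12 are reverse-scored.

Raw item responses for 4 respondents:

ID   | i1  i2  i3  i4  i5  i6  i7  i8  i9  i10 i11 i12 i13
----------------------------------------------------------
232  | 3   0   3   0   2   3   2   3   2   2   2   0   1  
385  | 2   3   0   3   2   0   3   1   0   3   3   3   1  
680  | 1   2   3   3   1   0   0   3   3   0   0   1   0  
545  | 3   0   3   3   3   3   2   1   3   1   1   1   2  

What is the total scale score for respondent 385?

Respondent 385 raw: 2, 3, 0, 3, 2, 0, 3, 1, 0, 3, 3, 3, 1.
Reverse-coded (reversed = (0+3) − raw = 3 − raw):
  item 1: 3 − 2 = 1
  item 2: 3
  item 3: 3 − 0 = 3
  item 4: 3 − 3 = 0
  item 5: 2
  item 6: 3 − 0 = 3
  item 7: 3 − 3 = 0
  item 8: 1
  item 9: 0
  item 10: 3
  item 11: 3
  item 12: 3 − 3 = 0
  item 13: 1
Sum = 1 + 3 + 3 + 0 + 2 + 3 + 0 + 1 + 0 + 3 + 3 + 0 + 1 = 20

20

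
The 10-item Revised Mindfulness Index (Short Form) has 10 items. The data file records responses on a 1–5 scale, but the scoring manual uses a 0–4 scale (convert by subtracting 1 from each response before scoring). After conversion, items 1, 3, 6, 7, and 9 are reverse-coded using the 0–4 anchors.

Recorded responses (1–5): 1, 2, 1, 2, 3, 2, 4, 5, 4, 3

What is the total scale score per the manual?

23

Convert to 0–4: 0, 1, 0, 1, 2, 1, 3, 4, 3, 2
Reverse-coded (on a 0–4 scale, reversed = 4 − raw):
  item 1: 4 − 0 = 4
  item 3: 4 − 0 = 4
  item 6: 4 − 1 = 3
  item 7: 4 − 3 = 1
  item 9: 4 − 3 = 1
Scored: 4, 1, 4, 1, 2, 3, 1, 4, 1, 2
Total = 23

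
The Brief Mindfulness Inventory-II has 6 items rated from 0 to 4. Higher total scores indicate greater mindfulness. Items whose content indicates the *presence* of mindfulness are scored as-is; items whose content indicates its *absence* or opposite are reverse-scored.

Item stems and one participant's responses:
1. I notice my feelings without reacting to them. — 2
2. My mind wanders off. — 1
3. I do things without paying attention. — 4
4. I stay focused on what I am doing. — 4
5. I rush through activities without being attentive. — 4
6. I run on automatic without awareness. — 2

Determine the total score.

Items 2, 3, 5, 6 describe the absence/opposite of mindfulness → reverse-score.
reverse-coded value = 4 − response.
  item 1: 2
  item 2: 4 − 1 = 3
  item 3: 4 − 4 = 0
  item 4: 4
  item 5: 4 − 4 = 0
  item 6: 4 − 2 = 2
Total = 2 + 3 + 0 + 4 + 0 + 2 = 11

11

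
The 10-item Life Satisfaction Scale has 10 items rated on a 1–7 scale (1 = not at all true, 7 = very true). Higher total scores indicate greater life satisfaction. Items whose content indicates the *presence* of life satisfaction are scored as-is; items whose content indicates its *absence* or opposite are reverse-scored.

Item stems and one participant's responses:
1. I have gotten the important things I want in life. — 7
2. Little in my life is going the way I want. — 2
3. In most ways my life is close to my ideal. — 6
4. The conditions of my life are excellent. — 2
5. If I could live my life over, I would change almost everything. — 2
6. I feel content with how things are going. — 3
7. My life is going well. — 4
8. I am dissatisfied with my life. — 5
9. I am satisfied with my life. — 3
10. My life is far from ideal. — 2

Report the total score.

Items 2, 5, 8, 10 describe the absence/opposite of life satisfaction → reverse-score.
reversed = (1+7) − raw = 8 − raw.
  item 1: 7
  item 2: 8 − 2 = 6
  item 3: 6
  item 4: 2
  item 5: 8 − 2 = 6
  item 6: 3
  item 7: 4
  item 8: 8 − 5 = 3
  item 9: 3
  item 10: 8 − 2 = 6
Total = 7 + 6 + 6 + 2 + 6 + 3 + 4 + 3 + 3 + 6 = 46

46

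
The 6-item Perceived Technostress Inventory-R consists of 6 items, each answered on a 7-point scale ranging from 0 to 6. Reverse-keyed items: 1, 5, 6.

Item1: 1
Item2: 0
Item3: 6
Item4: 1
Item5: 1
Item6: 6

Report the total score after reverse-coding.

Reversing items 1, 5, & 6 with 6 − raw:
Total = (6−1) + 0 + 6 + 1 + (6−1) + (6−6)
      = 5 + 0 + 6 + 1 + 5 + 0 = 17

17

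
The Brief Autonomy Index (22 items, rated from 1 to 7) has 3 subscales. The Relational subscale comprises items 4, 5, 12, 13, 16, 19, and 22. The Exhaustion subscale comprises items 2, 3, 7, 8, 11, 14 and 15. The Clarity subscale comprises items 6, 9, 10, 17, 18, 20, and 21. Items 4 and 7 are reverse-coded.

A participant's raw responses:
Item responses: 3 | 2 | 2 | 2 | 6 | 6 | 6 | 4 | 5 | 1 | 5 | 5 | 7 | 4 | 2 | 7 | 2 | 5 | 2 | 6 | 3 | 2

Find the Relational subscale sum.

Relational items: 4, 5, 12, 13, 16, 19, 22.
Of these, item 4 is reverse-coded; reverse-coded value = 8 − response.
  item 4: 8 − 2 = 6
  item 5: 6
  item 12: 5
  item 13: 7
  item 16: 7
  item 19: 2
  item 22: 2
Sum = 6 + 6 + 5 + 7 + 7 + 2 + 2 = 35

35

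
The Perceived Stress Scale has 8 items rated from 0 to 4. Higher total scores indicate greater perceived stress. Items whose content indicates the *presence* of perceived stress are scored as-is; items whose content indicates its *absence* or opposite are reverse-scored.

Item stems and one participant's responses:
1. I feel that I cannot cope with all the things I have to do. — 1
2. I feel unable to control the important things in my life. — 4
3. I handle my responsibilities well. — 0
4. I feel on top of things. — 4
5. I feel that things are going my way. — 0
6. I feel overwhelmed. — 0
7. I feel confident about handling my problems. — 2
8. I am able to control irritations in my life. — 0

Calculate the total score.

Items 3, 4, 5, 7, 8 describe the absence/opposite of perceived stress → reverse-score.
reversed = (0+4) − raw = 4 − raw.
  item 1: 1
  item 2: 4
  item 3: 4 − 0 = 4
  item 4: 4 − 4 = 0
  item 5: 4 − 0 = 4
  item 6: 0
  item 7: 4 − 2 = 2
  item 8: 4 − 0 = 4
Total = 1 + 4 + 4 + 0 + 4 + 0 + 2 + 4 = 19

19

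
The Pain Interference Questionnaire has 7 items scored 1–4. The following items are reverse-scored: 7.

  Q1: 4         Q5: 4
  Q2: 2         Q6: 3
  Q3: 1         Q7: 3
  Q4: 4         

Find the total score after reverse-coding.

20

Reverse-scored items use 5 − raw:
  item 7: 5 − 3 = 2
Scored items: 4, 2, 1, 4, 4, 3, 2
Total = 4 + 2 + 1 + 4 + 4 + 3 + 2 = 20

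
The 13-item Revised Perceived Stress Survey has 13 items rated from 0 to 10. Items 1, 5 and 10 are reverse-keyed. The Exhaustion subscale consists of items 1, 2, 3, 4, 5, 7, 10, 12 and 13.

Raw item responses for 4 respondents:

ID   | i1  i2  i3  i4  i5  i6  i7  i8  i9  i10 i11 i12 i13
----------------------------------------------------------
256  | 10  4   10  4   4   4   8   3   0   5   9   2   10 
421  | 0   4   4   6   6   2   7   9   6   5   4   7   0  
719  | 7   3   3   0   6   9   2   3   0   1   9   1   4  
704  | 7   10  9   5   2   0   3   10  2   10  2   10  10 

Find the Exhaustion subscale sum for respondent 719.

Respondent 719 raw: 7, 3, 3, 0, 6, 9, 2, 3, 0, 1, 9, 1, 4.
Exhaustion items: 1, 2, 3, 4, 5, 7, 10, 12, 13.
Reverse-coded (reverse-coded value = 10 − response):
  item 1: 10 − 7 = 3
  item 2: 3
  item 3: 3
  item 4: 0
  item 5: 10 − 6 = 4
  item 7: 2
  item 10: 10 − 1 = 9
  item 12: 1
  item 13: 4
Sum = 3 + 3 + 3 + 0 + 4 + 2 + 9 + 1 + 4 = 29

29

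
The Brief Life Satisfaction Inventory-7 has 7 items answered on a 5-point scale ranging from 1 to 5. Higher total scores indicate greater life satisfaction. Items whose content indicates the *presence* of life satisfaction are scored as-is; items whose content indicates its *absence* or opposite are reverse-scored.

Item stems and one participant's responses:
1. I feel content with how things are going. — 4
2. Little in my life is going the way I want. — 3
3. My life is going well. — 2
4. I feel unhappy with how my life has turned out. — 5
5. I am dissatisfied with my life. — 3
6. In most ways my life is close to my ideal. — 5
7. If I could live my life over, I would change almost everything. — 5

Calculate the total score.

19

Items 2, 4, 5, 7 describe the absence/opposite of life satisfaction → reverse-score.
reversed = (1+5) − raw = 6 − raw.
  item 1: 4
  item 2: 6 − 3 = 3
  item 3: 2
  item 4: 6 − 5 = 1
  item 5: 6 − 3 = 3
  item 6: 5
  item 7: 6 − 5 = 1
Total = 4 + 3 + 2 + 1 + 3 + 5 + 1 = 19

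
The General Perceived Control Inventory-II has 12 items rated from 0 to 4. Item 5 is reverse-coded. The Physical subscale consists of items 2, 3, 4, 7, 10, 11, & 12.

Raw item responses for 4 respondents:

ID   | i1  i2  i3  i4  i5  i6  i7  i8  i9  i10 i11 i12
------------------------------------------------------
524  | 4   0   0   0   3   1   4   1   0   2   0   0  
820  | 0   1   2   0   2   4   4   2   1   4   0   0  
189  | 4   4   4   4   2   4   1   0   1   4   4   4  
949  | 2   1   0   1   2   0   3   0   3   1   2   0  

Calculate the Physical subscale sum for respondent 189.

25

Respondent 189 raw: 4, 4, 4, 4, 2, 4, 1, 0, 1, 4, 4, 4.
Physical items: 2, 3, 4, 7, 10, 11, 12.
Reverse-coded (on a 0–4 scale, reversed = 4 − raw):
  item 2: 4
  item 3: 4
  item 4: 4
  item 7: 1
  item 10: 4
  item 11: 4
  item 12: 4
Sum = 4 + 4 + 4 + 1 + 4 + 4 + 4 = 25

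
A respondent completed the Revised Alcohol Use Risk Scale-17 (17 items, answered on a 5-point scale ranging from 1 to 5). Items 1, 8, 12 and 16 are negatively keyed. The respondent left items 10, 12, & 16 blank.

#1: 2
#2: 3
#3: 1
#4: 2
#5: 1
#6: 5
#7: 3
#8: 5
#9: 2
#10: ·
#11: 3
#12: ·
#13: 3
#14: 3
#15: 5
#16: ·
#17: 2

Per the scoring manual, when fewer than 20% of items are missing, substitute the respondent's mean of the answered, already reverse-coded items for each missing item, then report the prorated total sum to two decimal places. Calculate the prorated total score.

46.14

Reverse-coded (reversed = (1+5) − raw = 6 − raw):
  item 1: 6 − 2 = 4
  item 8: 6 − 5 = 1
Completed scored items (14 of 17): 4, 3, 1, 2, 1, 5, 3, 1, 2, 3, 3, 3, 5, 2; sum = 38.
Person mean = 38 / 14 ≈ 2.7143
Prorated total = (38 / 14) × 17 = 46.14 (to 2 dp)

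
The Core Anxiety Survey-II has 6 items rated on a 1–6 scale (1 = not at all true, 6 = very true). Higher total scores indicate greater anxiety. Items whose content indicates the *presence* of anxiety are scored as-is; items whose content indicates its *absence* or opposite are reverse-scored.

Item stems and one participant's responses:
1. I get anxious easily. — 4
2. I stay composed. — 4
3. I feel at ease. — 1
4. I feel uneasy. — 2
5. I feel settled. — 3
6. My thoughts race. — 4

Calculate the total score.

23

Items 2, 3, 5 describe the absence/opposite of anxiety → reverse-score.
reversed = (1+6) − raw = 7 − raw.
  item 1: 4
  item 2: 7 − 4 = 3
  item 3: 7 − 1 = 6
  item 4: 2
  item 5: 7 − 3 = 4
  item 6: 4
Total = 4 + 3 + 6 + 2 + 4 + 4 = 23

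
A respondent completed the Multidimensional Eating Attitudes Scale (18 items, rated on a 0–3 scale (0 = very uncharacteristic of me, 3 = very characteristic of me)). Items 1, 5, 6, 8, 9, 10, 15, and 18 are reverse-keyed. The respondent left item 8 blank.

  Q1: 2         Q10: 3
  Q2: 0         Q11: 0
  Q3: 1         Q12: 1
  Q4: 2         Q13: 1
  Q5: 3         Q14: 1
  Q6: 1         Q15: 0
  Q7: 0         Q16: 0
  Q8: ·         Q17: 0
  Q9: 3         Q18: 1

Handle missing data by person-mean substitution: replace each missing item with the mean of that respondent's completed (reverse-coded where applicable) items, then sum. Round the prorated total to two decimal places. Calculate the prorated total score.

Reverse-coded (reverse-coded value = 3 − response):
  item 1: 3 − 2 = 1
  item 5: 3 − 3 = 0
  item 6: 3 − 1 = 2
  item 9: 3 − 3 = 0
  item 10: 3 − 3 = 0
  item 15: 3 − 0 = 3
  item 18: 3 − 1 = 2
Completed scored items (17 of 18): 1, 0, 1, 2, 0, 2, 0, 0, 0, 0, 1, 1, 1, 3, 0, 0, 2; sum = 14.
Person mean = 14 / 17 ≈ 0.8235
Prorated total = (14 / 17) × 18 = 14.82 (to 2 dp)

14.82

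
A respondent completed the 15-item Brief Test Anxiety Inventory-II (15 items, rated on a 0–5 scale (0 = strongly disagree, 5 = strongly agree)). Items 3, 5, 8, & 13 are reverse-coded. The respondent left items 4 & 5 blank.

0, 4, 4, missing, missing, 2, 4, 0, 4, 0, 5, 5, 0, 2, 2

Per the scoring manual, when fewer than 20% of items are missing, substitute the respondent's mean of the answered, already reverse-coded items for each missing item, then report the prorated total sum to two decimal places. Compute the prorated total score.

Reverse-coded (reverse-coded value = 5 − response):
  item 3: 5 − 4 = 1
  item 8: 5 − 0 = 5
  item 13: 5 − 0 = 5
Completed scored items (13 of 15): 0, 4, 1, 2, 4, 5, 4, 0, 5, 5, 5, 2, 2; sum = 39.
Person mean = 39 / 13 ≈ 3.0000
Prorated total = (39 / 13) × 15 = 45.00 (to 2 dp)

45.00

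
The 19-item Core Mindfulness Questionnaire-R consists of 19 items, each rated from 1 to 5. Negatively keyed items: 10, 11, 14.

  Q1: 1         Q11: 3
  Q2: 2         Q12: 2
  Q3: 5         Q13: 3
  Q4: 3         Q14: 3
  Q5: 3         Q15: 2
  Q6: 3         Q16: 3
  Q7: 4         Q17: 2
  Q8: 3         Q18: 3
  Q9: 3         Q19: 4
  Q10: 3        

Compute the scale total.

Raw sum = 55. Negatively keyed items: 10, 11, 14; their raw sum = 9.
Each reversal replaces raw with 6 − raw, changing the total by 6 − 2·raw per item.
Total = 55 + 3·6 − 2·9 = 55 + 18 − 18 = 55

55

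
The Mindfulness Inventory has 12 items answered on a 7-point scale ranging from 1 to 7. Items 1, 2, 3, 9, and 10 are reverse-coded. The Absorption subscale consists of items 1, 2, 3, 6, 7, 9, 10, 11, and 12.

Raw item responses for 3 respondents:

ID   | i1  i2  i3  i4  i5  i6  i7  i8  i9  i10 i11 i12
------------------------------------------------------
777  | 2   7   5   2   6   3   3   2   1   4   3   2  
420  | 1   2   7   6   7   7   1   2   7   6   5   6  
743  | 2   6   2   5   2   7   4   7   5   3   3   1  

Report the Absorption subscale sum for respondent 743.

37

Respondent 743 raw: 2, 6, 2, 5, 2, 7, 4, 7, 5, 3, 3, 1.
Absorption items: 1, 2, 3, 6, 7, 9, 10, 11, 12.
Reverse-coded (reverse-coded value = 8 − response):
  item 1: 8 − 2 = 6
  item 2: 8 − 6 = 2
  item 3: 8 − 2 = 6
  item 6: 7
  item 7: 4
  item 9: 8 − 5 = 3
  item 10: 8 − 3 = 5
  item 11: 3
  item 12: 1
Sum = 6 + 2 + 6 + 7 + 4 + 3 + 5 + 3 + 1 = 37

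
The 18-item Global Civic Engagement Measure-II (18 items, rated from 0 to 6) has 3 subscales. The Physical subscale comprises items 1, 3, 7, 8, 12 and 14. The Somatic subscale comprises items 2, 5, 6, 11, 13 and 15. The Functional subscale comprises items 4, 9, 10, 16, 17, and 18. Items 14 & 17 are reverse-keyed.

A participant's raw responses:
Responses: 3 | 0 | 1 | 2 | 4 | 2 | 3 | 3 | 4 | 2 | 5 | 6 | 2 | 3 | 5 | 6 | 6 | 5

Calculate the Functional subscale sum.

Functional items: 4, 9, 10, 16, 17, 18.
Of these, item 17 is reverse-keyed; on a 0–6 scale, reversed = 6 − raw.
  item 4: 2
  item 9: 4
  item 10: 2
  item 16: 6
  item 17: 6 − 6 = 0
  item 18: 5
Sum = 2 + 4 + 2 + 6 + 0 + 5 = 19

19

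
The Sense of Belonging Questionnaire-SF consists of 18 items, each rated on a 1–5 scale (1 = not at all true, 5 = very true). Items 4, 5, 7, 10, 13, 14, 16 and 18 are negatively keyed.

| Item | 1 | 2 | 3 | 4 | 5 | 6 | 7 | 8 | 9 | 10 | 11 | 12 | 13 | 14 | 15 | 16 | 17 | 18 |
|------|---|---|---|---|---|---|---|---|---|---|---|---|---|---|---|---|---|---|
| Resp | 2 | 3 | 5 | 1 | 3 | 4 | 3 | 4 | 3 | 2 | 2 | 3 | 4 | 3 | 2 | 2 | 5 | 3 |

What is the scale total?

Reversing items 4, 5, 7, 10, 13, 14, 16, & 18 with 6 − raw:
Total = 2 + 3 + 5 + (6−1) + (6−3) + 4 + (6−3) + 4 + 3 + (6−2) + 2 + 3 + (6−4) + (6−3) + 2 + (6−2) + 5 + (6−3)
      = 2 + 3 + 5 + 5 + 3 + 4 + 3 + 4 + 3 + 4 + 2 + 3 + 2 + 3 + 2 + 4 + 5 + 3 = 60

60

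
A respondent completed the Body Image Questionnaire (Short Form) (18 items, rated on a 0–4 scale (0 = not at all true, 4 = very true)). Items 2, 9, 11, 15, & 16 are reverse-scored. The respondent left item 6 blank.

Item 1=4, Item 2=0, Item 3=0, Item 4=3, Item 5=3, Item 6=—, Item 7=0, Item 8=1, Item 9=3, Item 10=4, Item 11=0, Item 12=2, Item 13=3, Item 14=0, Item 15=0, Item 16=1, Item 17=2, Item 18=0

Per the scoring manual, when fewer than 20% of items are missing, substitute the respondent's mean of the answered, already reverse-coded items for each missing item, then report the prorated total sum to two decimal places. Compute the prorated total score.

Reverse-coded (on a 0–4 scale, reversed = 4 − raw):
  item 2: 4 − 0 = 4
  item 9: 4 − 3 = 1
  item 11: 4 − 0 = 4
  item 15: 4 − 0 = 4
  item 16: 4 − 1 = 3
Completed scored items (17 of 18): 4, 4, 0, 3, 3, 0, 1, 1, 4, 4, 2, 3, 0, 4, 3, 2, 0; sum = 38.
Person mean = 38 / 17 ≈ 2.2353
Prorated total = (38 / 17) × 18 = 40.24 (to 2 dp)

40.24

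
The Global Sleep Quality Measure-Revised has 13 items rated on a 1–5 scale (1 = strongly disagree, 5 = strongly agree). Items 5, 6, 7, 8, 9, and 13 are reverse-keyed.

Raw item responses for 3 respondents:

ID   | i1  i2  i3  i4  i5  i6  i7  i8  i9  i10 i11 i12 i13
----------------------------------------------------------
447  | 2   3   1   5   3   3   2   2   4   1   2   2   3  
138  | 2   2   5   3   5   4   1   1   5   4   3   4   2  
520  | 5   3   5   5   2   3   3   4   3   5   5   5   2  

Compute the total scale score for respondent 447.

35

Respondent 447 raw: 2, 3, 1, 5, 3, 3, 2, 2, 4, 1, 2, 2, 3.
Reverse-coded (on a 1–5 scale, reversed = 6 − raw):
  item 1: 2
  item 2: 3
  item 3: 1
  item 4: 5
  item 5: 6 − 3 = 3
  item 6: 6 − 3 = 3
  item 7: 6 − 2 = 4
  item 8: 6 − 2 = 4
  item 9: 6 − 4 = 2
  item 10: 1
  item 11: 2
  item 12: 2
  item 13: 6 − 3 = 3
Sum = 2 + 3 + 1 + 5 + 3 + 3 + 4 + 4 + 2 + 1 + 2 + 2 + 3 = 35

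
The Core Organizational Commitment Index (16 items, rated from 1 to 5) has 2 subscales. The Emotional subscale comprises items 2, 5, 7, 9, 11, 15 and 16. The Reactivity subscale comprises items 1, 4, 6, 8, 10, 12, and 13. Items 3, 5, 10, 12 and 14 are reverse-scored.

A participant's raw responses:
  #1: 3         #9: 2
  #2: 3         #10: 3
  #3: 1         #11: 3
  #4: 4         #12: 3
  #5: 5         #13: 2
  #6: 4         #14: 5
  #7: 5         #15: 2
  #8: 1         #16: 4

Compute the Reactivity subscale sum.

20

Reactivity items: 1, 4, 6, 8, 10, 12, 13.
Of these, items 10 & 12 are reverse-scored; on a 1–5 scale, reversed = 6 − raw.
  item 1: 3
  item 4: 4
  item 6: 4
  item 8: 1
  item 10: 6 − 3 = 3
  item 12: 6 − 3 = 3
  item 13: 2
Sum = 3 + 4 + 4 + 1 + 3 + 3 + 2 = 20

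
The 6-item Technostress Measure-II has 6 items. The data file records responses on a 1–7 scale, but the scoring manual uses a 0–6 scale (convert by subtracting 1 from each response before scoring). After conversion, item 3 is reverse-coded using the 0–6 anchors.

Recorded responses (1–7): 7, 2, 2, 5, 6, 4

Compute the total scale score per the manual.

24

Convert to 0–6: 6, 1, 1, 4, 5, 3
Reverse-coded (reversed = (0+6) − raw = 6 − raw):
  item 3: 6 − 1 = 5
Scored: 6, 1, 5, 4, 5, 3
Total = 24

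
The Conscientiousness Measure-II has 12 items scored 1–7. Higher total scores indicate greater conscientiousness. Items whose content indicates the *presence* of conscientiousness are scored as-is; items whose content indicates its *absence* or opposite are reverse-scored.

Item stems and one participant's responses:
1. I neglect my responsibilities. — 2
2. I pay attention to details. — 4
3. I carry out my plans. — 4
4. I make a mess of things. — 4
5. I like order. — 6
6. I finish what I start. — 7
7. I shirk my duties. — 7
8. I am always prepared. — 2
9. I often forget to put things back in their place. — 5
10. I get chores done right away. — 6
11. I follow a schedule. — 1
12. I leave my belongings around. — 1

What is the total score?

Items 1, 4, 7, 9, 12 describe the absence/opposite of conscientiousness → reverse-score.
reverse-coded value = 8 − response.
  item 1: 8 − 2 = 6
  item 2: 4
  item 3: 4
  item 4: 8 − 4 = 4
  item 5: 6
  item 6: 7
  item 7: 8 − 7 = 1
  item 8: 2
  item 9: 8 − 5 = 3
  item 10: 6
  item 11: 1
  item 12: 8 − 1 = 7
Total = 6 + 4 + 4 + 4 + 6 + 7 + 1 + 2 + 3 + 6 + 1 + 7 = 51

51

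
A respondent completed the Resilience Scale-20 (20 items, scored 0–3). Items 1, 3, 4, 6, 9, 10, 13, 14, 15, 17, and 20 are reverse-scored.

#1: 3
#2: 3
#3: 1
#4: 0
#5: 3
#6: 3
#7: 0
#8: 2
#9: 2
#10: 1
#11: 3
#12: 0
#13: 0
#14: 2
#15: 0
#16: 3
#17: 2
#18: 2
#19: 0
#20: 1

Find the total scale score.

Raw sum = 31. Reverse-scored items: 1, 3, 4, 6, 9, 10, 13, 14, 15, 17, 20; their raw sum = 15.
Each reversal replaces raw with 3 − raw, changing the total by 3 − 2·raw per item.
Total = 31 + 11·3 − 2·15 = 31 + 33 − 30 = 34

34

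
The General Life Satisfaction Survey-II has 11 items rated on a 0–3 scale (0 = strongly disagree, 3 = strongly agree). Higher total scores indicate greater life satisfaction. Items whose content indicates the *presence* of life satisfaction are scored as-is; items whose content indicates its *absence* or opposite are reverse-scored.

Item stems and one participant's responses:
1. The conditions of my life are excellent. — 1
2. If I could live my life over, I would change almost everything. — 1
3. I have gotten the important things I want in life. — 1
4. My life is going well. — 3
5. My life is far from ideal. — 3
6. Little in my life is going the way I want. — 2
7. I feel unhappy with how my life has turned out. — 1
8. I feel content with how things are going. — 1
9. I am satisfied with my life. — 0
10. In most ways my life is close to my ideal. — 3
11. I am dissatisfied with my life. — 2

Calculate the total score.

15

Items 2, 5, 6, 7, 11 describe the absence/opposite of life satisfaction → reverse-score.
reverse-coded value = 3 − response.
  item 1: 1
  item 2: 3 − 1 = 2
  item 3: 1
  item 4: 3
  item 5: 3 − 3 = 0
  item 6: 3 − 2 = 1
  item 7: 3 − 1 = 2
  item 8: 1
  item 9: 0
  item 10: 3
  item 11: 3 − 2 = 1
Total = 1 + 2 + 1 + 3 + 0 + 1 + 2 + 1 + 0 + 3 + 1 = 15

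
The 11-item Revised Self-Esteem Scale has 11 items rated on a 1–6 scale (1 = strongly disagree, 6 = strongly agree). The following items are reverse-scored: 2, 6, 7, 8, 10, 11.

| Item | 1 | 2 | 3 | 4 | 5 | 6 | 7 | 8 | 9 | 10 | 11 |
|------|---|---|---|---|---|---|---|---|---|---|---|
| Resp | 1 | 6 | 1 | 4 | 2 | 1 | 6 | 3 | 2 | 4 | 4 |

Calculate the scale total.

28

Reverse-scored items use 7 − raw:
  item 2: 7 − 6 = 1
  item 6: 7 − 1 = 6
  item 7: 7 − 6 = 1
  item 8: 7 − 3 = 4
  item 10: 7 − 4 = 3
  item 11: 7 − 4 = 3
After reverse-coding: 1, 1, 1, 4, 2, 6, 1, 4, 2, 3, 3
Total = 1 + 1 + 1 + 4 + 2 + 6 + 1 + 4 + 2 + 3 + 3 = 28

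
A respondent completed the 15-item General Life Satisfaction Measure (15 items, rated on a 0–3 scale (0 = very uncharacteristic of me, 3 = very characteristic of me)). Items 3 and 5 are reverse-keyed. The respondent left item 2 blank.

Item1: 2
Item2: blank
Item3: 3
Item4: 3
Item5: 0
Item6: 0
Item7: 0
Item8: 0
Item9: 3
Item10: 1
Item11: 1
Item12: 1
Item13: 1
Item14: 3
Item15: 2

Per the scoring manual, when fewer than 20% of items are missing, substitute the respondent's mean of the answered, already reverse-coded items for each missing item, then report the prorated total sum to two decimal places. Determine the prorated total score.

Reverse-coded (on a 0–3 scale, reversed = 3 − raw):
  item 3: 3 − 3 = 0
  item 5: 3 − 0 = 3
Completed scored items (14 of 15): 2, 0, 3, 3, 0, 0, 0, 3, 1, 1, 1, 1, 3, 2; sum = 20.
Person mean = 20 / 14 ≈ 1.4286
Prorated total = (20 / 14) × 15 = 21.43 (to 2 dp)

21.43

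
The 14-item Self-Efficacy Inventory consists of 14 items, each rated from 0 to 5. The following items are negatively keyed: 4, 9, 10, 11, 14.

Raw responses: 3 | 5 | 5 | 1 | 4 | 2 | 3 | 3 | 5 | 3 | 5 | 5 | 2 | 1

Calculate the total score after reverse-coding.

42

Negatively keyed items use 5 − raw:
  item 4: 5 − 1 = 4
  item 9: 5 − 5 = 0
  item 10: 5 − 3 = 2
  item 11: 5 − 5 = 0
  item 14: 5 − 1 = 4
Scored items: 3, 5, 5, 4, 4, 2, 3, 3, 0, 2, 0, 5, 2, 4
Total = 3 + 5 + 5 + 4 + 4 + 2 + 3 + 3 + 0 + 2 + 0 + 5 + 2 + 4 = 42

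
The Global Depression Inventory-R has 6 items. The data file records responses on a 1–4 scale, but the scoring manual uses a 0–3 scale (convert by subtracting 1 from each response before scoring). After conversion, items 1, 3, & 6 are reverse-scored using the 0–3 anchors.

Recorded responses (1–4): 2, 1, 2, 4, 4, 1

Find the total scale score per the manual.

Convert to 0–3: 1, 0, 1, 3, 3, 0
Reverse-coded (on a 0–3 scale, reversed = 3 − raw):
  item 1: 3 − 1 = 2
  item 3: 3 − 1 = 2
  item 6: 3 − 0 = 3
Scored: 2, 0, 2, 3, 3, 3
Total = 13

13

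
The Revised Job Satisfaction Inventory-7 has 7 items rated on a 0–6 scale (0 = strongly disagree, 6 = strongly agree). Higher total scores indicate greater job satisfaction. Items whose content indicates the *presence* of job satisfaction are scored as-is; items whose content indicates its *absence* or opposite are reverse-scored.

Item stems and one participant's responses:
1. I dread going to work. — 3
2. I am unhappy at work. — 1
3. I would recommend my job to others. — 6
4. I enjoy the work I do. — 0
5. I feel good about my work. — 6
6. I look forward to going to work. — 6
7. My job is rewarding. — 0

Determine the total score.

26

Items 1, 2 describe the absence/opposite of job satisfaction → reverse-score.
reversed = (0+6) − raw = 6 − raw.
  item 1: 6 − 3 = 3
  item 2: 6 − 1 = 5
  item 3: 6
  item 4: 0
  item 5: 6
  item 6: 6
  item 7: 0
Total = 3 + 5 + 6 + 0 + 6 + 6 + 0 = 26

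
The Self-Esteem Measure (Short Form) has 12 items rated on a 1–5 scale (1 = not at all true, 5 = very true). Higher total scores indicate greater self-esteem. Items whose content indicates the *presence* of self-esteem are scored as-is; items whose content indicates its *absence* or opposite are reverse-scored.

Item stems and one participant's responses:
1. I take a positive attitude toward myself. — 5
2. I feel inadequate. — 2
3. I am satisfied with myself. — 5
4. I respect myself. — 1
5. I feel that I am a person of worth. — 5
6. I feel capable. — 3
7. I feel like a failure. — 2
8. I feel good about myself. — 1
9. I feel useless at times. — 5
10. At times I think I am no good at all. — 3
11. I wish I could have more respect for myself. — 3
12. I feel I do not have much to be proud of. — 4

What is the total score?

Items 2, 7, 9, 10, 11, 12 describe the absence/opposite of self-esteem → reverse-score.
reverse-coded value = 6 − response.
  item 1: 5
  item 2: 6 − 2 = 4
  item 3: 5
  item 4: 1
  item 5: 5
  item 6: 3
  item 7: 6 − 2 = 4
  item 8: 1
  item 9: 6 − 5 = 1
  item 10: 6 − 3 = 3
  item 11: 6 − 3 = 3
  item 12: 6 − 4 = 2
Total = 5 + 4 + 5 + 1 + 5 + 3 + 4 + 1 + 1 + 3 + 3 + 2 = 37

37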